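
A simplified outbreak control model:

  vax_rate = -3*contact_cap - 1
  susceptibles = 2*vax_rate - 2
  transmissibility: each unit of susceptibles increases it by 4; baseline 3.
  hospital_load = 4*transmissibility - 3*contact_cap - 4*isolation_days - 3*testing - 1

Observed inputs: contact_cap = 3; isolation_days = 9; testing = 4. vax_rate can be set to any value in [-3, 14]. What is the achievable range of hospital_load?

-174 to 370

Intervening on vax_rate fixes its value directly, overriding its dependence on contact_cap.
Substituting into the transmissibility equation gives transmissibility = 8*vax_rate - 5.
Substituting into the hospital_load equation gives hospital_load = 32*vax_rate - 78.
Linear in vax_rate, so extremes are at the endpoints: vax_rate = -3 gives hospital_load = -174; vax_rate = 14 gives hospital_load = 370.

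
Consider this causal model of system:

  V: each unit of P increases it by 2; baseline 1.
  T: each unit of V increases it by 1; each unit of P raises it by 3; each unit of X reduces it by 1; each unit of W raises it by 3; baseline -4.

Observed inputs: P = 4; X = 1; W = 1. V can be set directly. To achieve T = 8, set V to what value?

V = -2

Intervening on V fixes its value directly, overriding its dependence on P.
Substituting into the T equation gives T = V + 10.
Solve V + 10 = 8: V = (8 - 10) / 1 = -2.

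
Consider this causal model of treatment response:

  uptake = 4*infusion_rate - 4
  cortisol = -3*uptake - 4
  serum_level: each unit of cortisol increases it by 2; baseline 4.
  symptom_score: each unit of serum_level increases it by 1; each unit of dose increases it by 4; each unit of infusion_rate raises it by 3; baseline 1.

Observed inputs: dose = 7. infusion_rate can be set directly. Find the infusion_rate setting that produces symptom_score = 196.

Substituting into the cortisol equation gives cortisol = -12*infusion_rate + 8.
serum_level becomes -24*infusion_rate + 20.
So symptom_score = -21*infusion_rate + 49.
Solve -21*infusion_rate + 49 = 196: infusion_rate = (196 - 49) / -21 = -7.

infusion_rate = -7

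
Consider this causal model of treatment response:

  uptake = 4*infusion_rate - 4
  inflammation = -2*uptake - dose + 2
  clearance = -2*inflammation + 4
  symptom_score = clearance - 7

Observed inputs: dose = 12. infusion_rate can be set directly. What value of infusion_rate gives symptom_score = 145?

infusion_rate = 9

Substituting into the inflammation equation gives inflammation = -8*infusion_rate - 2.
Substituting into the clearance equation gives clearance = 16*infusion_rate + 8.
Substituting into the symptom_score equation gives symptom_score = 16*infusion_rate + 1.
Solve 16*infusion_rate + 1 = 145: infusion_rate = (145 - 1) / 16 = 9.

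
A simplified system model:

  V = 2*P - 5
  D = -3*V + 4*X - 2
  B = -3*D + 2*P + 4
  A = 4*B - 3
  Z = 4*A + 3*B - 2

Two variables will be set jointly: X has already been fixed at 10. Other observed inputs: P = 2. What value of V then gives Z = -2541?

V = -3

With X held at 10:
Intervening on V fixes its value directly, overriding its dependence on P.
Substituting into the D equation gives D = -3*V + 38.
Substituting into the B equation gives B = 9*V - 106.
A becomes 36*V - 427.
Substituting into the Z equation gives Z = 171*V - 2028.
Solve 171*V - 2028 = -2541: V = (-2541 + 2028) / 171 = -3.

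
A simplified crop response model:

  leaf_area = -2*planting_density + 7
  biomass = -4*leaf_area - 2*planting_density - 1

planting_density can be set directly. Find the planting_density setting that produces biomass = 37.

planting_density = 11

Substituting into the biomass equation gives biomass = 6*planting_density - 29.
Solve 6*planting_density - 29 = 37: planting_density = (37 + 29) / 6 = 11.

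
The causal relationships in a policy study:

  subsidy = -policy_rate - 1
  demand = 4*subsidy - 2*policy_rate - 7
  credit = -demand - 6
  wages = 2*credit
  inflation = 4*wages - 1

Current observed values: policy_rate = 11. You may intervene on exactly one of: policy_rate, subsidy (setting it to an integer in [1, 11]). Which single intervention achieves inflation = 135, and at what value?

set policy_rate = 2

Intervening on policy_rate: with other inputs at their observed values, inflation = 48*policy_rate + 39. Solving for 135 gives policy_rate = 2, within [1, 11].
Intervening on subsidy: inflation = -32*subsidy + 183. Reaching 135 requires subsidy = 3/2, not an integer.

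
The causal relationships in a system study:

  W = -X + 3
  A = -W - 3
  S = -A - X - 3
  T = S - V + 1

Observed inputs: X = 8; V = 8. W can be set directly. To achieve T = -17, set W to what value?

W = -2

Intervening on W fixes its value directly, overriding its dependence on X.
Substituting into the S equation gives S = W - 8.
Substituting into the T equation gives T = W - 15.
Solve W - 15 = -17: W = (-17 + 15) / 1 = -2.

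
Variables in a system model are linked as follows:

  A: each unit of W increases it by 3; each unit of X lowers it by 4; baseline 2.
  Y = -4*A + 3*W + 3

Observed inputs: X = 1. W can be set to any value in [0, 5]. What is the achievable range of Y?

-34 to 11

Substituting into the A equation gives A = 3*W - 2.
This gives Y = -9*W + 11.
Linear in W, so extremes are at the endpoints: W = 0 gives Y = 11; W = 5 gives Y = -34.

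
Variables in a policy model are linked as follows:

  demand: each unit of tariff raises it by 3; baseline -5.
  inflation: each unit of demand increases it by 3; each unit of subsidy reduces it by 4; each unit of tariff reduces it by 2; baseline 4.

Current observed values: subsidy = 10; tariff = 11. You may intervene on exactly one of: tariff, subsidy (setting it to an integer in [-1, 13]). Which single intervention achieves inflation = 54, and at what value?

Intervening on tariff: inflation = 7*tariff - 51. Reaching 54 requires tariff = 15, outside [-1, 13].
Intervening on subsidy: with other inputs at their observed values, inflation = -4*subsidy + 66. Solving for 54 gives subsidy = 3, within [-1, 13].

set subsidy = 3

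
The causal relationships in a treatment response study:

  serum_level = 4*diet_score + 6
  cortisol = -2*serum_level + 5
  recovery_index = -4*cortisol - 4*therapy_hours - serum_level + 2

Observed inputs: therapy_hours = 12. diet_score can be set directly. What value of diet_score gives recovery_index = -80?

diet_score = -2

Substituting into the cortisol equation gives cortisol = -8*diet_score - 7.
This gives recovery_index = 28*diet_score - 24.
Solve 28*diet_score - 24 = -80: diet_score = (-80 + 24) / 28 = -2.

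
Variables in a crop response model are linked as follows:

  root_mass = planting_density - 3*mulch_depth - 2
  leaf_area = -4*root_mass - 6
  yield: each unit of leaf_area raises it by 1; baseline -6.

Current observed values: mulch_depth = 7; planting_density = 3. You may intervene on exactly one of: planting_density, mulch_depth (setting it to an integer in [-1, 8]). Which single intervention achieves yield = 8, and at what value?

Intervening on planting_density: yield = -4*planting_density + 80. Reaching 8 requires planting_density = 18, outside [-1, 8].
Intervening on mulch_depth: with other inputs at their observed values, yield = 12*mulch_depth - 16. Solving for 8 gives mulch_depth = 2, within [-1, 8].

set mulch_depth = 2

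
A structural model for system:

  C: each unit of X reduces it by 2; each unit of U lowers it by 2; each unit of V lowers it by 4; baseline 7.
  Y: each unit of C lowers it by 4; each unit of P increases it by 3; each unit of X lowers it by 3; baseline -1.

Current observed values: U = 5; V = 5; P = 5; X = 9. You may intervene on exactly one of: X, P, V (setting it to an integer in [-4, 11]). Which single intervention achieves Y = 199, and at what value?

Intervening on X: Y = 5*X + 106. Reaching 199 requires X = 93/5, not an integer.
Intervening on P: Y = 3*P + 136. Reaching 199 requires P = 21, outside [-4, 11].
Intervening on V: with other inputs at their observed values, Y = 16*V + 71. Solving for 199 gives V = 8, within [-4, 11].

set V = 8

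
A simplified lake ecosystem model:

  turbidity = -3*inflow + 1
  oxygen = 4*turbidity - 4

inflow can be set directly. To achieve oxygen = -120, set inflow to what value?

Substituting into the oxygen equation gives oxygen = -12*inflow.
Solve -12*inflow = -120: inflow = -120 / -12 = 10.

inflow = 10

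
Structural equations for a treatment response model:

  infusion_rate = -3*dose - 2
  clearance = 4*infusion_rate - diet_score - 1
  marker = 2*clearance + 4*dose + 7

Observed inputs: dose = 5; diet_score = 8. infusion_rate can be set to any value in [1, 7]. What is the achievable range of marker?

Intervening on infusion_rate fixes its value directly, overriding its dependence on dose.
Substituting into the clearance equation gives clearance = 4*infusion_rate - 9.
So marker = 8*infusion_rate + 9.
Linear in infusion_rate, so extremes are at the endpoints: infusion_rate = 1 gives marker = 17; infusion_rate = 7 gives marker = 65.

17 to 65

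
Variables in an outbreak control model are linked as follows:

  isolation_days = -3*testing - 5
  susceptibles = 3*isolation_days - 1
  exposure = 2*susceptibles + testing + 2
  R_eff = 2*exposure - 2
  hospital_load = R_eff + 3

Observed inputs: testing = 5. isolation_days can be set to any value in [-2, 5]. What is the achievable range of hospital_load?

Intervening on isolation_days fixes its value directly, overriding its dependence on testing.
Substituting into the exposure equation gives exposure = 6*isolation_days + 5.
Substituting into the R_eff equation gives R_eff = 12*isolation_days + 8.
This gives hospital_load = 12*isolation_days + 11.
Linear in isolation_days, so extremes are at the endpoints: isolation_days = -2 gives hospital_load = -13; isolation_days = 5 gives hospital_load = 71.

-13 to 71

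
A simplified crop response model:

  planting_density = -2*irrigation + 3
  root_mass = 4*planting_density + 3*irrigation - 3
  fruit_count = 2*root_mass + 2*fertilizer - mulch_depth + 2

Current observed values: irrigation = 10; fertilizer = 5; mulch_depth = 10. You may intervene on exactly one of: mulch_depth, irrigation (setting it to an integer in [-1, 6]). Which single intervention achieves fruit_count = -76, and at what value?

Intervening on mulch_depth: with other inputs at their observed values, fruit_count = -mulch_depth - 70. Solving for -76 gives mulch_depth = 6, within [-1, 6].
Intervening on irrigation: fruit_count = -10*irrigation + 20. Reaching -76 requires irrigation = 48/5, not an integer.

set mulch_depth = 6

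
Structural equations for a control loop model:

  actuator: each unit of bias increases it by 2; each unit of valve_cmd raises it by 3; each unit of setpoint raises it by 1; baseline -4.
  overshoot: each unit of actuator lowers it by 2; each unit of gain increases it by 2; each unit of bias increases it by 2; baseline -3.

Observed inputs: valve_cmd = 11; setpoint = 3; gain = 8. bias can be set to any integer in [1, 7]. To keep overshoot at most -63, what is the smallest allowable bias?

Substituting into the actuator equation gives actuator = 2*bias + 32.
Substituting into the overshoot equation gives overshoot = -2*bias - 51.
Require -2*bias - 51 ≤ -63, so bias ≥ 6.
The smallest integer in [1, 7] satisfying this is 6.

bias = 6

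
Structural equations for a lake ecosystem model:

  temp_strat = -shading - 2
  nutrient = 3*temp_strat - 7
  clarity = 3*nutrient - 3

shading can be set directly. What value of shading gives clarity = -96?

shading = 6

Substituting into the nutrient equation gives nutrient = -3*shading - 13.
Substituting into the clarity equation gives clarity = -9*shading - 42.
Solve -9*shading - 42 = -96: shading = (-96 + 42) / -9 = 6.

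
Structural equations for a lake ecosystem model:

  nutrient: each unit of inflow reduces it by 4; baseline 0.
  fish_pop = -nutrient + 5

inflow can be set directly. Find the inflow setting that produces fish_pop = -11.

Substituting into the fish_pop equation gives fish_pop = 4*inflow + 5.
Solve 4*inflow + 5 = -11: inflow = (-11 - 5) / 4 = -4.

inflow = -4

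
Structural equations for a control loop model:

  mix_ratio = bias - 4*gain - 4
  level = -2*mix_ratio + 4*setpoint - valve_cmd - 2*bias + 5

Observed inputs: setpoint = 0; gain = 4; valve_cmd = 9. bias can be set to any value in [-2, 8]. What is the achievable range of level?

4 to 44

Substituting into the mix_ratio equation gives mix_ratio = bias - 20.
Substituting into the level equation gives level = -4*bias + 36.
Linear in bias, so extremes are at the endpoints: bias = -2 gives level = 44; bias = 8 gives level = 4.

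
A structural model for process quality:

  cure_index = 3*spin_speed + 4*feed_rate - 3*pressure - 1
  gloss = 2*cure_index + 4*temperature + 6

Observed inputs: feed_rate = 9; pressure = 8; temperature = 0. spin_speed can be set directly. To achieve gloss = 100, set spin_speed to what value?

spin_speed = 12

Substituting into the cure_index equation gives cure_index = 3*spin_speed + 11.
Substituting into the gloss equation gives gloss = 6*spin_speed + 28.
Solve 6*spin_speed + 28 = 100: spin_speed = (100 - 28) / 6 = 12.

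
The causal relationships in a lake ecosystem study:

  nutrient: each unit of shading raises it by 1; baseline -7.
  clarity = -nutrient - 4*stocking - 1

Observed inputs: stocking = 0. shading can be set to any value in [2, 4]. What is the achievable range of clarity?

Substituting into the clarity equation gives clarity = -shading + 6.
Linear in shading, so extremes are at the endpoints: shading = 2 gives clarity = 4; shading = 4 gives clarity = 2.

2 to 4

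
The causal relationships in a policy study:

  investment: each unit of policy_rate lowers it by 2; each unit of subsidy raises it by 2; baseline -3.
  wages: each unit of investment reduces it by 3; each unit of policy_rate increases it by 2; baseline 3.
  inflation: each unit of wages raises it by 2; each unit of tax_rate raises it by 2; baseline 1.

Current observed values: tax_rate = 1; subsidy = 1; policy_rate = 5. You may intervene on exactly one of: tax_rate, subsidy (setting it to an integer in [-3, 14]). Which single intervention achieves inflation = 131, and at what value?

set subsidy = -2

Intervening on tax_rate: inflation = 2*tax_rate + 93. Reaching 131 requires tax_rate = 19, outside [-3, 14].
Intervening on subsidy: with other inputs at their observed values, inflation = -12*subsidy + 107. Solving for 131 gives subsidy = -2, within [-3, 14].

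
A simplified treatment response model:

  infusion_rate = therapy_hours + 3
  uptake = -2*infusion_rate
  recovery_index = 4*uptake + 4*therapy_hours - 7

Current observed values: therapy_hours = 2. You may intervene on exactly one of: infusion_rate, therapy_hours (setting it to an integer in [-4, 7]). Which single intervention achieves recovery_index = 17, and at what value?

Intervening on infusion_rate: with other inputs at their observed values, recovery_index = -8*infusion_rate + 1. Solving for 17 gives infusion_rate = -2, within [-4, 7].
Intervening on therapy_hours: recovery_index = -4*therapy_hours - 31. Reaching 17 requires therapy_hours = -12, outside [-4, 7].

set infusion_rate = -2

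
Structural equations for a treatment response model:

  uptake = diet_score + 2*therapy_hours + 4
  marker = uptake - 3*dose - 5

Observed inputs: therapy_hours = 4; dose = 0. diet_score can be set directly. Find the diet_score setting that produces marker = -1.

Substituting into the uptake equation gives uptake = diet_score + 12.
Substituting into the marker equation gives marker = diet_score + 7.
Solve diet_score + 7 = -1: diet_score = (-1 - 7) / 1 = -8.

diet_score = -8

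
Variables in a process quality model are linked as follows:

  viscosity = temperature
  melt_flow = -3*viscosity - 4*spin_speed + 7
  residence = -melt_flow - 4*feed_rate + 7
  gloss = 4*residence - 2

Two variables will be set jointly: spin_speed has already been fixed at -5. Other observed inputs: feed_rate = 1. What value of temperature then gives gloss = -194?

temperature = -8

With spin_speed held at -5:
Substituting into the melt_flow equation gives melt_flow = -3*temperature + 27.
Substituting into the residence equation gives residence = 3*temperature - 24.
This gives gloss = 12*temperature - 98.
Solve 12*temperature - 98 = -194: temperature = (-194 + 98) / 12 = -8.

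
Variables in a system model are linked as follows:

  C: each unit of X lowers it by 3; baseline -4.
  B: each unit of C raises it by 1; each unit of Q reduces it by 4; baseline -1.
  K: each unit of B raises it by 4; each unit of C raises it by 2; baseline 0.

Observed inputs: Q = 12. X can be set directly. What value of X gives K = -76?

Substituting into the B equation gives B = -3*X - 53.
Substituting into the K equation gives K = -18*X - 220.
Solve -18*X - 220 = -76: X = (-76 + 220) / -18 = -8.

X = -8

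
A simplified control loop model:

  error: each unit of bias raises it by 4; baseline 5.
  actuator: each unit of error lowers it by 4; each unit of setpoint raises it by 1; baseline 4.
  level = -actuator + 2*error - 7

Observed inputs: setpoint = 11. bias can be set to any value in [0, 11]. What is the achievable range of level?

8 to 272

Substituting into the actuator equation gives actuator = -16*bias - 5.
level becomes 24*bias + 8.
Linear in bias, so extremes are at the endpoints: bias = 0 gives level = 8; bias = 11 gives level = 272.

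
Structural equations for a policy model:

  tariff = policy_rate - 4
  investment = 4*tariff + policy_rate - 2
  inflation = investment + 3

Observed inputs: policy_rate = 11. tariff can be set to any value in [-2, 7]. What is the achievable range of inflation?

4 to 40

Intervening on tariff fixes its value directly, overriding its dependence on policy_rate.
Substituting into the investment equation gives investment = 4*tariff + 9.
Substituting into the inflation equation gives inflation = 4*tariff + 12.
Linear in tariff, so extremes are at the endpoints: tariff = -2 gives inflation = 4; tariff = 7 gives inflation = 40.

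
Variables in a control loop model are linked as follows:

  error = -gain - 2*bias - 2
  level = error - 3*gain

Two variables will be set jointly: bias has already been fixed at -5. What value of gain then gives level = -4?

gain = 3

With bias held at -5:
Substituting into the error equation gives error = -gain + 8.
Substituting into the level equation gives level = -4*gain + 8.
Solve -4*gain + 8 = -4: gain = (-4 - 8) / -4 = 3.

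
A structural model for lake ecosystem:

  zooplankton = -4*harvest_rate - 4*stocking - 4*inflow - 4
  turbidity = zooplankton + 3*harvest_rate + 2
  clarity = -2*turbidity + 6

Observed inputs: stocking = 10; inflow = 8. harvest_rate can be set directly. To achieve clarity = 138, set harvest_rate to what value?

harvest_rate = -8

Substituting into the zooplankton equation gives zooplankton = -4*harvest_rate - 76.
Substituting into the turbidity equation gives turbidity = -harvest_rate - 74.
Substituting into the clarity equation gives clarity = 2*harvest_rate + 154.
Solve 2*harvest_rate + 154 = 138: harvest_rate = (138 - 154) / 2 = -8.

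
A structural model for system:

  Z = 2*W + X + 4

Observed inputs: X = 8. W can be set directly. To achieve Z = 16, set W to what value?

W = 2

Substituting into the Z equation gives Z = 2*W + 12.
Solve 2*W + 12 = 16: W = (16 - 12) / 2 = 2.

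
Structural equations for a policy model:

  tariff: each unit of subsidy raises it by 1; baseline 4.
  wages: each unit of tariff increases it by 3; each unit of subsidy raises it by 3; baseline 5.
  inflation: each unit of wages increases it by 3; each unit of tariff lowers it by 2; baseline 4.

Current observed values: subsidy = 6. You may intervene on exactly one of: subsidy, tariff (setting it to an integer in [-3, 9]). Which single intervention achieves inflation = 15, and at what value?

set subsidy = -2

Intervening on subsidy: with other inputs at their observed values, inflation = 16*subsidy + 47. Solving for 15 gives subsidy = -2, within [-3, 9].
Intervening on tariff: inflation = 7*tariff + 73. Reaching 15 requires tariff = -58/7, not an integer.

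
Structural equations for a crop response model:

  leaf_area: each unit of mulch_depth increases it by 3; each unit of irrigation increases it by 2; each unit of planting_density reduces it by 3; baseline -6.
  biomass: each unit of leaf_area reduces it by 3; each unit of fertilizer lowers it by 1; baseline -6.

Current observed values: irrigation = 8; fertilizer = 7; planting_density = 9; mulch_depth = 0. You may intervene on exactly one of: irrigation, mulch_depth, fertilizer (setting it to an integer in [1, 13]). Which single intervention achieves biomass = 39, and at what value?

Intervening on irrigation: biomass = -6*irrigation + 86. Reaching 39 requires irrigation = 47/6, not an integer.
Intervening on mulch_depth: biomass = -9*mulch_depth + 38. Reaching 39 requires mulch_depth = -1/9, not an integer.
Intervening on fertilizer: with other inputs at their observed values, biomass = -fertilizer + 45. Solving for 39 gives fertilizer = 6, within [1, 13].

set fertilizer = 6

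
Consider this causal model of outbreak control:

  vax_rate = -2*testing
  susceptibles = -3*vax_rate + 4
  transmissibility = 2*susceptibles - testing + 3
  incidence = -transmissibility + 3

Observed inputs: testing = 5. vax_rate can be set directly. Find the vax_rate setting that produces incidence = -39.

Intervening on vax_rate fixes its value directly, overriding its dependence on testing.
Substituting into the transmissibility equation gives transmissibility = -6*vax_rate + 6.
incidence becomes 6*vax_rate - 3.
Solve 6*vax_rate - 3 = -39: vax_rate = (-39 + 3) / 6 = -6.

vax_rate = -6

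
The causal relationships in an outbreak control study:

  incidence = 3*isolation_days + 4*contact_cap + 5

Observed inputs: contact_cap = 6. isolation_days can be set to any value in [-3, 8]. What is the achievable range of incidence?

20 to 53

Substituting into the incidence equation gives incidence = 3*isolation_days + 29.
Linear in isolation_days, so extremes are at the endpoints: isolation_days = -3 gives incidence = 20; isolation_days = 8 gives incidence = 53.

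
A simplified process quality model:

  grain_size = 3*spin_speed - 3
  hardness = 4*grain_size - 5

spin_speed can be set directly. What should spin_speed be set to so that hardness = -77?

spin_speed = -5

Substituting into the hardness equation gives hardness = 12*spin_speed - 17.
Solve 12*spin_speed - 17 = -77: spin_speed = (-77 + 17) / 12 = -5.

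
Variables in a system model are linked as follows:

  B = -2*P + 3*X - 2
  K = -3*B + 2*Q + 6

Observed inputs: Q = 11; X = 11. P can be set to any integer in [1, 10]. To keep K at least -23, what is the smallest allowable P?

P = 7

Substituting into the B equation gives B = -2*P + 31.
Substituting into the K equation gives K = 6*P - 65.
Require 6*P - 65 ≥ -23, so P ≥ 7.
The smallest integer in [1, 10] satisfying this is 7.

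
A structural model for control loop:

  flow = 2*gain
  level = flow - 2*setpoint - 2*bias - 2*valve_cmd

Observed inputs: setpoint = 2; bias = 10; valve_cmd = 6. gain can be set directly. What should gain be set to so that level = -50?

gain = -7

Substituting into the level equation gives level = 2*gain - 36.
Solve 2*gain - 36 = -50: gain = (-50 + 36) / 2 = -7.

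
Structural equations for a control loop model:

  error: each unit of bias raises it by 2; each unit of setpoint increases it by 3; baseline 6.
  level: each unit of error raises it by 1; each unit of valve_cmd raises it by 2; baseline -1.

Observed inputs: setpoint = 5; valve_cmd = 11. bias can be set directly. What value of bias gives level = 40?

Substituting into the error equation gives error = 2*bias + 21.
Substituting into the level equation gives level = 2*bias + 42.
Solve 2*bias + 42 = 40: bias = (40 - 42) / 2 = -1.

bias = -1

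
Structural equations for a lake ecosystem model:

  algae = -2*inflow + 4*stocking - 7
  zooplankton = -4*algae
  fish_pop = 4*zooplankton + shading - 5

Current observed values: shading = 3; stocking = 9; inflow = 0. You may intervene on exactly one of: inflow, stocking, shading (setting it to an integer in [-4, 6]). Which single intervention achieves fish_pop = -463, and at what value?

Intervening on inflow: fish_pop = 32*inflow - 466. Reaching -463 requires inflow = 3/32, not an integer.
Intervening on stocking: fish_pop = -64*stocking + 110. Reaching -463 requires stocking = 573/64, not an integer.
Intervening on shading: with other inputs at their observed values, fish_pop = shading - 469. Solving for -463 gives shading = 6, within [-4, 6].

set shading = 6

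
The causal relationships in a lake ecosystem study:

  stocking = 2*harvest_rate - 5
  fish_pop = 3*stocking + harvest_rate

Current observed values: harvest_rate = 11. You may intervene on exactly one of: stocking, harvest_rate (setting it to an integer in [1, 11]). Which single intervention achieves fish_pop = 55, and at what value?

Intervening on stocking: fish_pop = 3*stocking + 11. Reaching 55 requires stocking = 44/3, not an integer.
Intervening on harvest_rate: with other inputs at their observed values, fish_pop = 7*harvest_rate - 15. Solving for 55 gives harvest_rate = 10, within [1, 11].

set harvest_rate = 10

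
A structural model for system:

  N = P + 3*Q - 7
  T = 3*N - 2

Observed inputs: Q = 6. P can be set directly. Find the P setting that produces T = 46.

Substituting into the N equation gives N = P + 11.
So T = 3*P + 31.
Solve 3*P + 31 = 46: P = (46 - 31) / 3 = 5.

P = 5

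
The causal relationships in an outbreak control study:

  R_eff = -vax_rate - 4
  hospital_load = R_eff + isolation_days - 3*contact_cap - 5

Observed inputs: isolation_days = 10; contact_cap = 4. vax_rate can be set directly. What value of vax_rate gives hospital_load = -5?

vax_rate = -6

Substituting into the hospital_load equation gives hospital_load = -vax_rate - 11.
Solve -vax_rate - 11 = -5: vax_rate = (-5 + 11) / -1 = -6.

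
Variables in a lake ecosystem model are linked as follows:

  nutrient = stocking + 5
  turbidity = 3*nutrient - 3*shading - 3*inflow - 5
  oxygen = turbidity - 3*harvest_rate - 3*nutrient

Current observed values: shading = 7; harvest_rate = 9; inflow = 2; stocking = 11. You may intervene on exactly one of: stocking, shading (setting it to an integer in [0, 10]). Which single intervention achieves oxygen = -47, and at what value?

set shading = 3

Intervening on stocking: the paths from stocking to oxygen cancel (net effect zero), leaving oxygen = -59; -47 is unreachable this way.
Intervening on shading: with other inputs at their observed values, oxygen = -3*shading - 38. Solving for -47 gives shading = 3, within [0, 10].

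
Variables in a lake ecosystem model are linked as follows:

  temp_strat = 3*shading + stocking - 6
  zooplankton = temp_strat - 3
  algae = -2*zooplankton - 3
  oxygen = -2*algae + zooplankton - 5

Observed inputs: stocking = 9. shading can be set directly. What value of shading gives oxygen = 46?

Substituting into the temp_strat equation gives temp_strat = 3*shading + 3.
This gives zooplankton = 3*shading.
So algae = -6*shading - 3.
Substituting into the oxygen equation gives oxygen = 15*shading + 1.
Solve 15*shading + 1 = 46: shading = (46 - 1) / 15 = 3.

shading = 3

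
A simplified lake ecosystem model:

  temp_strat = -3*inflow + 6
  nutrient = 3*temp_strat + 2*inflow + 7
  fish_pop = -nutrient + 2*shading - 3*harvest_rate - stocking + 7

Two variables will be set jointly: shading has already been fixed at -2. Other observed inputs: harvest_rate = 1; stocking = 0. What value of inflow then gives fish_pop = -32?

inflow = -1

With shading held at -2:
Substituting into the nutrient equation gives nutrient = -7*inflow + 25.
So fish_pop = 7*inflow - 25.
Solve 7*inflow - 25 = -32: inflow = (-32 + 25) / 7 = -1.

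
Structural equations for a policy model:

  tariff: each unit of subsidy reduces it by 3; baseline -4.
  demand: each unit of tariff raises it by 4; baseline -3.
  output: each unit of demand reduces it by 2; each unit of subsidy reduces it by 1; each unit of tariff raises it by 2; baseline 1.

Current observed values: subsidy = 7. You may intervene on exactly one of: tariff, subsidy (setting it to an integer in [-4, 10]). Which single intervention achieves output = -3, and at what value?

set subsidy = -2

Intervening on tariff: output = -6*tariff. Reaching -3 requires tariff = 1/2, not an integer.
Intervening on subsidy: with other inputs at their observed values, output = 17*subsidy + 31. Solving for -3 gives subsidy = -2, within [-4, 10].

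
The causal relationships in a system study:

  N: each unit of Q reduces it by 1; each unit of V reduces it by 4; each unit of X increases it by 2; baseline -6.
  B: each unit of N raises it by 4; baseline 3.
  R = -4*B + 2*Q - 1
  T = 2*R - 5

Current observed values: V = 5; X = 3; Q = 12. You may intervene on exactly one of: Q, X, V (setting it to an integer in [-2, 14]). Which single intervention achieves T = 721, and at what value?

set X = 8

Intervening on Q: T = 36*Q + 609. Reaching 721 requires Q = 28/9, not an integer.
Intervening on X: with other inputs at their observed values, T = -64*X + 1233. Solving for 721 gives X = 8, within [-2, 14].
Intervening on V: T = 128*V + 401. Reaching 721 requires V = 5/2, not an integer.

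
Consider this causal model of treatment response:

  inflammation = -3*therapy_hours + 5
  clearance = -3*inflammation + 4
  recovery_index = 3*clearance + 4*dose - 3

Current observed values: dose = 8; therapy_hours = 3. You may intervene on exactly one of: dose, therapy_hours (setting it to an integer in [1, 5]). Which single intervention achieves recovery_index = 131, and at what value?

Intervening on dose: recovery_index = 4*dose + 45. Reaching 131 requires dose = 43/2, not an integer.
Intervening on therapy_hours: with other inputs at their observed values, recovery_index = 27*therapy_hours - 4. Solving for 131 gives therapy_hours = 5, within [1, 5].

set therapy_hours = 5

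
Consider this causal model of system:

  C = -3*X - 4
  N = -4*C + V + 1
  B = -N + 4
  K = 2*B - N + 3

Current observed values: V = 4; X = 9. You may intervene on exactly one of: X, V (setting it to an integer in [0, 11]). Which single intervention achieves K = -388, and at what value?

Intervening on X: K = -36*X - 52. Reaching -388 requires X = 28/3, not an integer.
Intervening on V: with other inputs at their observed values, K = -3*V - 364. Solving for -388 gives V = 8, within [0, 11].

set V = 8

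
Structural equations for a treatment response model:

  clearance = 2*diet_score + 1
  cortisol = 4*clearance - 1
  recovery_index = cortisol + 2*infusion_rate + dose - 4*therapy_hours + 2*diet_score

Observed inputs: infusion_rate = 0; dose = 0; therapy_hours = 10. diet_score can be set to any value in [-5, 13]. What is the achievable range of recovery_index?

Substituting into the cortisol equation gives cortisol = 8*diet_score + 3.
Substituting into the recovery_index equation gives recovery_index = 10*diet_score - 37.
Linear in diet_score, so extremes are at the endpoints: diet_score = -5 gives recovery_index = -87; diet_score = 13 gives recovery_index = 93.

-87 to 93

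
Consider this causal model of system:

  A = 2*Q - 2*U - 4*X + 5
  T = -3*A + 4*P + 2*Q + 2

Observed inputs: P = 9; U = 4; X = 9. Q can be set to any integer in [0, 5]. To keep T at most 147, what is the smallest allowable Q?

Q = 2

Substituting into the A equation gives A = 2*Q - 39.
So T = -4*Q + 155.
Require -4*Q + 155 ≤ 147, so Q ≥ 2.
The smallest integer in [0, 5] satisfying this is 2.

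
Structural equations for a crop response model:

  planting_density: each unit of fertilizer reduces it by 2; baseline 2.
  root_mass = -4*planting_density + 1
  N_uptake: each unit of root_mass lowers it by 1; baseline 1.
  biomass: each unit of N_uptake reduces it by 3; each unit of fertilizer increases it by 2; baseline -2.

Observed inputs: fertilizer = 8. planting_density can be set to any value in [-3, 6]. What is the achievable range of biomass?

-58 to 50

Intervening on planting_density fixes its value directly, overriding its dependence on fertilizer.
Substituting into the N_uptake equation gives N_uptake = 4*planting_density.
Substituting into the biomass equation gives biomass = -12*planting_density + 14.
Linear in planting_density, so extremes are at the endpoints: planting_density = -3 gives biomass = 50; planting_density = 6 gives biomass = -58.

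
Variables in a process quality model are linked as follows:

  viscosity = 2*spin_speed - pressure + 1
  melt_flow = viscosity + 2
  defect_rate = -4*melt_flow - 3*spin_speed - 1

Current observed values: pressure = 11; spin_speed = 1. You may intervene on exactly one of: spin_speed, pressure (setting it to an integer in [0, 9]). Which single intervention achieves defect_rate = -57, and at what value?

set spin_speed = 8

Intervening on spin_speed: with other inputs at their observed values, defect_rate = -11*spin_speed + 31. Solving for -57 gives spin_speed = 8, within [0, 9].
Intervening on pressure: defect_rate = 4*pressure - 24. Reaching -57 requires pressure = -33/4, not an integer.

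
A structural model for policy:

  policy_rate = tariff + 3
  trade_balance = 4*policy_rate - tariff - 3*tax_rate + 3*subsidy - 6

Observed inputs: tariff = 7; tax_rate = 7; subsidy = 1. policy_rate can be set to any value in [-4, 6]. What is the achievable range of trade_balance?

Intervening on policy_rate fixes its value directly, overriding its dependence on tariff.
Substituting into the trade_balance equation gives trade_balance = 4*policy_rate - 31.
Linear in policy_rate, so extremes are at the endpoints: policy_rate = -4 gives trade_balance = -47; policy_rate = 6 gives trade_balance = -7.

-47 to -7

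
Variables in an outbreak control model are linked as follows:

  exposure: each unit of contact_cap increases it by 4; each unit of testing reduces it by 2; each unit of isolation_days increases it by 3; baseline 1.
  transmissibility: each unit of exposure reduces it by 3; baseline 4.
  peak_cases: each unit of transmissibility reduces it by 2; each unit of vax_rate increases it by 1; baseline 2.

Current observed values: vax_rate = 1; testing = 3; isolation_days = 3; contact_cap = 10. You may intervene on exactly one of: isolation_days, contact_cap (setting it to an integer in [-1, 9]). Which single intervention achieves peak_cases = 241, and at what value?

set isolation_days = 2

Intervening on isolation_days: with other inputs at their observed values, peak_cases = 18*isolation_days + 205. Solving for 241 gives isolation_days = 2, within [-1, 9].
Intervening on contact_cap: peak_cases = 24*contact_cap + 19. Reaching 241 requires contact_cap = 37/4, not an integer.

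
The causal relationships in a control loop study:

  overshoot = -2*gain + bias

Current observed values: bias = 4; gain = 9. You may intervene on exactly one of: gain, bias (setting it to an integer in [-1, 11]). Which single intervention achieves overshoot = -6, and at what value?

Intervening on gain: with other inputs at their observed values, overshoot = -2*gain + 4. Solving for -6 gives gain = 5, within [-1, 11].
Intervening on bias: overshoot = bias - 18. Reaching -6 requires bias = 12, outside [-1, 11].

set gain = 5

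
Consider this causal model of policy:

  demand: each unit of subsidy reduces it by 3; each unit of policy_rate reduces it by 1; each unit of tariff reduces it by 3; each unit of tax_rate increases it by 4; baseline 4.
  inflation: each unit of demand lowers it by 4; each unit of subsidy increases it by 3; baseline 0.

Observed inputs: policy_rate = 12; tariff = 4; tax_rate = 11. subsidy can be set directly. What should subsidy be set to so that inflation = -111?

subsidy = -1

Substituting into the demand equation gives demand = -3*subsidy + 24.
Substituting into the inflation equation gives inflation = 15*subsidy - 96.
Solve 15*subsidy - 96 = -111: subsidy = (-111 + 96) / 15 = -1.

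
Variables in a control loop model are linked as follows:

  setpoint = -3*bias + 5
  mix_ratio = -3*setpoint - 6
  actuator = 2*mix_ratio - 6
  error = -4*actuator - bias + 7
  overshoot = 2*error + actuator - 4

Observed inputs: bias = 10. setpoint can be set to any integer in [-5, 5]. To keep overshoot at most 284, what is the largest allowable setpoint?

Intervening on setpoint fixes its value directly, overriding its dependence on bias.
Substituting into the actuator equation gives actuator = -6*setpoint - 18.
Substituting into the error equation gives error = 24*setpoint + 69.
Substituting into the overshoot equation gives overshoot = 42*setpoint + 116.
Require 42*setpoint + 116 ≤ 284, so setpoint ≤ 4.
The largest integer in [-5, 5] satisfying this is 4.

setpoint = 4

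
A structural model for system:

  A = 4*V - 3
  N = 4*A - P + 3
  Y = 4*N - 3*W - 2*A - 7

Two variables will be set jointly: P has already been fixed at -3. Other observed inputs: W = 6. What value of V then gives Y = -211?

V = -3

With P held at -3:
Substituting into the N equation gives N = 16*V - 6.
Substituting into the Y equation gives Y = 56*V - 43.
Solve 56*V - 43 = -211: V = (-211 + 43) / 56 = -3.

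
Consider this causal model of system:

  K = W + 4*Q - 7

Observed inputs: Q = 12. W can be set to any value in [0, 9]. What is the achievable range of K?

41 to 50

Substituting into the K equation gives K = W + 41.
Linear in W, so extremes are at the endpoints: W = 0 gives K = 41; W = 9 gives K = 50.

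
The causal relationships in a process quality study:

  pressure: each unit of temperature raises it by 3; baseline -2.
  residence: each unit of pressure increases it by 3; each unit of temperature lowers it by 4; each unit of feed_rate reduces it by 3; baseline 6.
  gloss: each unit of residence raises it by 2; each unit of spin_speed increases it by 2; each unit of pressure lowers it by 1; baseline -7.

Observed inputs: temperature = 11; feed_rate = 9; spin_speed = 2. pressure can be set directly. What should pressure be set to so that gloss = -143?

pressure = -2

Intervening on pressure fixes its value directly, overriding its dependence on temperature.
Substituting into the residence equation gives residence = 3*pressure - 65.
Substituting into the gloss equation gives gloss = 5*pressure - 133.
Solve 5*pressure - 133 = -143: pressure = (-143 + 133) / 5 = -2.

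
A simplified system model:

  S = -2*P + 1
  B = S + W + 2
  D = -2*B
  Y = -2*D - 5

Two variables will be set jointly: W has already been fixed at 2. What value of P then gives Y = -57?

P = 9

With W held at 2:
Substituting into the B equation gives B = -2*P + 5.
Substituting into the D equation gives D = 4*P - 10.
Substituting into the Y equation gives Y = -8*P + 15.
Solve -8*P + 15 = -57: P = (-57 - 15) / -8 = 9.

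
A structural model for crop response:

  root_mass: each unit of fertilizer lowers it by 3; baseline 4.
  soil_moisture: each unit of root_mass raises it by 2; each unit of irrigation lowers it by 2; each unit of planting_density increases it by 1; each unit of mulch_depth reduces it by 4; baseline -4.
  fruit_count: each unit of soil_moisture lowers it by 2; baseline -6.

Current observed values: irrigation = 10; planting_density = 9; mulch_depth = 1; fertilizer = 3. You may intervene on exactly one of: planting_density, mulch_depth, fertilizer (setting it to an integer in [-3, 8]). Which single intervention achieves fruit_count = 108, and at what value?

set mulch_depth = 8

Intervening on planting_density: fruit_count = -2*planting_density + 70. Reaching 108 requires planting_density = -19, outside [-3, 8].
Intervening on mulch_depth: with other inputs at their observed values, fruit_count = 8*mulch_depth + 44. Solving for 108 gives mulch_depth = 8, within [-3, 8].
Intervening on fertilizer: fruit_count = 12*fertilizer + 16. Reaching 108 requires fertilizer = 23/3, not an integer.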